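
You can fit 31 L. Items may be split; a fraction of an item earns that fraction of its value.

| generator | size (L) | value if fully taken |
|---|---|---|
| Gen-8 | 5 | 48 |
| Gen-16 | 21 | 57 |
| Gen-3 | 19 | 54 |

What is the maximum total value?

Best value per unit of size first: Gen-8 48/5≈9.6, Gen-3 54/19≈2.84, Gen-16 57/21≈2.71.
Take all of Gen-8 (5 L, value 48) ; 26 L left.
Gen-3: take in full, 19 L for value 54 ; 7 left.
Fill the last 7 L with part of Gen-16: 7/21 of it earns 19.
Total value = 121.

121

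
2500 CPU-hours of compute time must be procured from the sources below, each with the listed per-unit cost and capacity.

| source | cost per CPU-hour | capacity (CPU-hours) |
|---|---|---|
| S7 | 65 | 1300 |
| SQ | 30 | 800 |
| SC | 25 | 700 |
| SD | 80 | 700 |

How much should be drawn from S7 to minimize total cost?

Cheapest first:
Take 700 from SC at 25 — need 1800 more.
SQ (30): use full 800 — 1000 CPU-hours to go.
S7 at 65: take 1000 of its 1300 — requirement met.
SD: unused.

1000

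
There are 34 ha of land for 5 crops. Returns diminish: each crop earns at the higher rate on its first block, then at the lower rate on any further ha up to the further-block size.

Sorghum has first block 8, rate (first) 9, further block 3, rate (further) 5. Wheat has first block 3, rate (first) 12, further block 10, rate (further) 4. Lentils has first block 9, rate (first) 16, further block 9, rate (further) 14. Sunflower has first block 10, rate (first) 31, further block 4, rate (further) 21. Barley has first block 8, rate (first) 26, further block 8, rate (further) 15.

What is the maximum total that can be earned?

791

Rank every tier by rate: Sunflower/T1 31 > Barley/T1 26 > Sunflower/T2 21 > Lentils/T1 16 > Barley/T2 15 > Lentils/T2 14 > Wheat/T1 12 > Sorghum/T1 9 > Sorghum/T2 5 > Wheat/T2 4.
Sunflower T1 at 31: fill all 10 → 24 left.
Barley T1 at 26: fill all 8 → 16 left.
Fill Sunflower T2 block (4 at 21) → 12 left.
Lentils T1 at 16: fill all 9 → 3 left.
Barley T2 at 15: only 3 left, fill 3.
Total = 31×10 + 26×8 + 21×4 + 16×9 + 15×3 = 791.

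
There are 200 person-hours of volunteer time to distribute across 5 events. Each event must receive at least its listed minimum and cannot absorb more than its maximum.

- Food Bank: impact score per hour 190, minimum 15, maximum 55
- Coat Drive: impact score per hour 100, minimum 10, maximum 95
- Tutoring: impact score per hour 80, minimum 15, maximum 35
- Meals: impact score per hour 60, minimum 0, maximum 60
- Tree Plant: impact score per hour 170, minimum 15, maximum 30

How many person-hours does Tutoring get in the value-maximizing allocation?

20

Meeting every minimum uses 15+10+15+0+15 = 55 person-hours, leaving 145.
Rank by impact score per hour: Food Bank 190 > Tree Plant 170 > Coat Drive 100 > Tutoring 80 > Meals 60.
Food Bank takes 40 more to reach its cap of 55 ; 105 left.
Tree Plant: +15 to 30 (cap) ; 90 left.
Coat Drive takes 85 more to reach its cap of 95 ; 5 left.
Tutoring has room for 20 more but only 5 remain, so it gets 20.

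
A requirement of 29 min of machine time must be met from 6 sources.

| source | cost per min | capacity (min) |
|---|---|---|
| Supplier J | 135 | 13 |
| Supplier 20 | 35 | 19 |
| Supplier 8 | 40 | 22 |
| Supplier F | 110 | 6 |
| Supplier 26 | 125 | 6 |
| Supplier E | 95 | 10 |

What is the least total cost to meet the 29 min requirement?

1065

Cheapest first:
Supplier 20 at 35: take all 19 min ; 10 still needed.
Supplier 8 (40): take the remaining 10 ; done.
Supplier E, Supplier F, Supplier 26, Supplier J: unused.
Cost = 19×35 + 10×40 = 1065.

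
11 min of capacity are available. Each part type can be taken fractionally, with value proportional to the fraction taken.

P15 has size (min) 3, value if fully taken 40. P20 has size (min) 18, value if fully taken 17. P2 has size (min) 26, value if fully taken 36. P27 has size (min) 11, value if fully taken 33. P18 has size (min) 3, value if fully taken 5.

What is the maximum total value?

Rank by value-to-size ratio: P15 40/3≈13.3, P27 33/11≈3, P18 5/3≈1.67, P2 36/26≈1.38, P20 17/18≈0.944.
P15: take in full, 3 min for value 40 — 8 left.
Only 8 min remain; take 8/11 of P27 for value 33×8/11 = 24.
Total value = 64.

64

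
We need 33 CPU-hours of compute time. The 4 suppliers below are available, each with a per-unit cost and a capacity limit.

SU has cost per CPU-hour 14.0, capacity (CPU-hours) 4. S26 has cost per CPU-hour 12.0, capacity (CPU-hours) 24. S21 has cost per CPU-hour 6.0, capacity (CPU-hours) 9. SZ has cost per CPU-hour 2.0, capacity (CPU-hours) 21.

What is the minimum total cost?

Fill from the cheapest supplier first.
SZ at 2.0: take all 21 CPU-hours ; 12 still needed.
S21 (6.0): use full 9 ; 3 CPU-hours to go.
S26 at 12.0: take 3 of its 24 ; requirement met.
SU: unused.
Cost = 21×2.0 + 9×6.0 + 3×12.0 = 132.

132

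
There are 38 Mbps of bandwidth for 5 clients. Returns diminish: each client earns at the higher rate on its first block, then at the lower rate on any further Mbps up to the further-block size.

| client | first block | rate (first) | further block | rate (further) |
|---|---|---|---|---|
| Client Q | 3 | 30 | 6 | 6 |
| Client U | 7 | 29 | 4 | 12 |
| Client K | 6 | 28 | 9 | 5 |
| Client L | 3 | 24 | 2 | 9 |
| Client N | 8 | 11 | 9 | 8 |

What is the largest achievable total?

727

Order all 10 blocks by rate: Client Q/T1 30 > Client U/T1 29 > Client K/T1 28 > Client L/T1 24 > Client U/T2 12 > Client N/T1 11 > Client L/T2 9 > Client N/T2 8 > Client Q/T2 6 > Client K/T2 5.
Client Q T1 at 30: fill all 3 → 35 left.
Client U T1 at 29: fill all 7 → 28 left.
Fill Client K T1 block (6 at 28) → 22 left.
Client L T1 at 24: fill all 3 → 19 left.
Client U T2 at 12: fill all 4 → 15 left.
Client N T1 at 11: fill all 8 → 7 left.
Client L/T2 (9): +2 → 5 left.
Client N T2 at 8: only 5 left, fill 5.
Total = 30×3 + 29×7 + 28×6 + 24×3 + 12×4 + 11×8 + 9×2 + 8×5 = 727.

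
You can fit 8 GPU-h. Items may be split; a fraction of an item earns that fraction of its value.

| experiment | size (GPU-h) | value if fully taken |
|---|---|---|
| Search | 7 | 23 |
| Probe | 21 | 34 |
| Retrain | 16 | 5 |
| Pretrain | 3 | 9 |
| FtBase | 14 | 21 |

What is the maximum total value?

Best value per unit of size first: Search 23/7≈3.29, Pretrain 9/3≈3, Probe 34/21≈1.62, FtBase 21/14≈1.5, Retrain 5/16≈0.312.
Search: take in full, 7 GPU-h for value 23 — 1 left.
1 GPU-h left: a 1/3 share of Pretrain gives 9×1/3 = 3.
Total value = 26.

26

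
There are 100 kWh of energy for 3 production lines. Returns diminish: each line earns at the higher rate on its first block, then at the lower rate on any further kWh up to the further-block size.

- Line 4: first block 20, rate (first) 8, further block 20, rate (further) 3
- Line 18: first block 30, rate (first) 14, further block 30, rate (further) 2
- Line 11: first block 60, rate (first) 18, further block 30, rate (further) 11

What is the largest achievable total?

Rank every tier by rate: Line 11/tier1 18 > Line 18/tier1 14 > Line 11/tier2 11 > Line 4/tier1 8 > Line 4/tier2 3 > Line 18/tier2 2.
Line 11 tier1 at 18: fill all 60 → 40 left.
Line 18 tier1 at 14: fill all 30 → 10 left.
Line 11/tier2: +10 of 30 at 11; pool empty.
Total = 18×60 + 14×30 + 11×10 = 1610.

1610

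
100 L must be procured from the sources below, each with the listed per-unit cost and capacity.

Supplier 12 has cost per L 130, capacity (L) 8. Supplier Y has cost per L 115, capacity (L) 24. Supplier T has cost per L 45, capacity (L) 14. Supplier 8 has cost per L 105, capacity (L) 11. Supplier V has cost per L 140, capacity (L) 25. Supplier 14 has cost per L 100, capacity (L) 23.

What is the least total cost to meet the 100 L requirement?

10685

Use sources in increasing cost order.
Supplier T at 45: take all 14 L — 86 still needed.
Supplier 14 at 100: take all 23 L — 63 still needed.
Supplier 8 at 105: take all 11 L — 52 still needed.
Take 24 from Supplier Y at 115 — need 28 more.
Supplier 12 at 130: take all 8 L — 20 still needed.
Supplier V (140): take the remaining 20 — done.
Cost = 14×45 + 23×100 + 11×105 + 24×115 + 8×130 + 20×140 = 10685.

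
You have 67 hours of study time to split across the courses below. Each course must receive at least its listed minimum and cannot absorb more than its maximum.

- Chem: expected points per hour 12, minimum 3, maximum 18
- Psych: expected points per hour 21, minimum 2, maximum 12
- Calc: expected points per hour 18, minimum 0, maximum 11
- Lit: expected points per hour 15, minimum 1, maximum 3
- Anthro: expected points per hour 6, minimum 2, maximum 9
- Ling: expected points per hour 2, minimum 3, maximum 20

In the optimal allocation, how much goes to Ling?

Meeting every minimum uses 3+2+0+1+2+3 = 11 hours, leaving 56.
Highest expected points per hour first: Psych 21 > Calc 18 > Lit 15 > Chem 12 > Anthro 6 > Ling 2.
Psych takes 10 more to reach its cap of 12 ; 46 left.
Give Calc 11 more to hit its cap of 11 ; 35 left.
Lit: +2 to 3 (cap) ; 33 left.
Chem: +15 to 18 (cap) ; 18 left.
Anthro takes 7 more to reach its cap of 9 ; 11 left.
Ling has room for 17 more but only 11 remain, so it gets 14.

14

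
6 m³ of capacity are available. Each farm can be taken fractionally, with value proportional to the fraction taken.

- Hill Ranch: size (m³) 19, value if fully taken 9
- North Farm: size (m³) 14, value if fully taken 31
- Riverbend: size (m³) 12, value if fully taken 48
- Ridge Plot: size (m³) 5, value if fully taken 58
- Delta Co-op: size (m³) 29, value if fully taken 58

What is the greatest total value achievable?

62

Rank by value-to-size ratio: Ridge Plot 58/5≈11.6, Riverbend 48/12≈4, North Farm 31/14≈2.21, Delta Co-op 58/29≈2, Hill Ranch 9/19≈0.474.
All 5 m³ of Ridge Plot fit (value 58) ; 1 remain.
1 m³ left: a 1/12 share of Riverbend gives 48×1/12 = 4.
Total value = 62.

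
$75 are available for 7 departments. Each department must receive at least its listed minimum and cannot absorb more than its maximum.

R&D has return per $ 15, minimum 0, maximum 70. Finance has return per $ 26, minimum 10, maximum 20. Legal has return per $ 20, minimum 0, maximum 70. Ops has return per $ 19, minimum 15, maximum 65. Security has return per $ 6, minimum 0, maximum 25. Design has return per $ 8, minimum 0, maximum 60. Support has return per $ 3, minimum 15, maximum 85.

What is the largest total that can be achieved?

Meeting every minimum uses 0+10+0+15+0+0+15 = 40 $, leaving 35.
Order the departments by return per $: Finance 26 > Legal 20 > Ops 19 > R&D 15 > Design 8 > Security 6 > Support 3.
Finance takes 10 more to reach its cap of 20 — 25 left.
Only 25 left; Legal takes them to reach 25.
Total = 26×20 + 20×25 + 19×15 + 3×15 = 1350.

1350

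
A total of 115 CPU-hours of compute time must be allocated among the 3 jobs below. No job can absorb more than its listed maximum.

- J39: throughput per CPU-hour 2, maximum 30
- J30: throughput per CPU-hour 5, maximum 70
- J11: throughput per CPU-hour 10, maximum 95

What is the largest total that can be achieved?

1050

Highest throughput per CPU-hour first: J11 10 > J30 5 > J39 2.
J11 takes 95 to reach its cap of 95 ; 20 left.
J30: +20 (room for 70) → 20. Pool exhausted.
Total = 5×20 + 10×95 = 1050.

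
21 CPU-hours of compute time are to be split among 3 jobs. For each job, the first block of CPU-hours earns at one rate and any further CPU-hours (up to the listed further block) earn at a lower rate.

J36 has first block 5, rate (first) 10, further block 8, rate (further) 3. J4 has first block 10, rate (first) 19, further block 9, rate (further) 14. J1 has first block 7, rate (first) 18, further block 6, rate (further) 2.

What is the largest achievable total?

372

Order all 6 blocks by rate: J4/first 19 > J1/first 18 > J4/second 14 > J36/first 10 > J36/second 3 > J1/second 2.
J4 first at 19: fill all 10 ; 11 left.
J1 first at 18: fill all 7 ; 4 left.
J4/second: +4 of 9 at 14; pool empty.
Total = 19×10 + 18×7 + 14×4 = 372.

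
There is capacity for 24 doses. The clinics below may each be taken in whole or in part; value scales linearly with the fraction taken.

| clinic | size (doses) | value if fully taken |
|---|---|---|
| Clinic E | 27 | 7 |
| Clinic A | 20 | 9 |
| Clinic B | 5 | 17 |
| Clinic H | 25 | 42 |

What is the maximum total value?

Sort by value density: Clinic B 17/5≈3.4, Clinic H 42/25≈1.68, Clinic A 9/20≈0.45, Clinic E 7/27≈0.259.
Take all of Clinic B (5 doses, value 17) ; 19 doses left.
19 doses left: a 19/25 share of Clinic H gives 42×19/25 = 31.92.
Total value = 48.92.

48.92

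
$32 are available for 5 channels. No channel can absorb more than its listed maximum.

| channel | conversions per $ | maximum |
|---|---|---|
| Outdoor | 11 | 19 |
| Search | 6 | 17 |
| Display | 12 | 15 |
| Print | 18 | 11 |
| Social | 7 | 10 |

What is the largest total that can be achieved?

444

Highest conversions per $ first: Print 18 > Display 12 > Outdoor 11 > Social 7 > Search 6.
Print: +11 to 11 (cap) — 21 left.
Display takes 15 to reach its cap of 15 — 6 left.
Outdoor: +6 (room for 19) → 6. Pool exhausted.
Total = 11×6 + 12×15 + 18×11 = 444.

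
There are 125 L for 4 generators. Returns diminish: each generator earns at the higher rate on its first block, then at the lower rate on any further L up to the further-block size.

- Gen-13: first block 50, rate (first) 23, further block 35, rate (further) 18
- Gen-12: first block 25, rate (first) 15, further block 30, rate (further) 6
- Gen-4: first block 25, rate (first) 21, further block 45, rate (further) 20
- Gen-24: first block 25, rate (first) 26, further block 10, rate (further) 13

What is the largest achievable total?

2825

Treat each block as its own option and order by rate: Gen-24/tier1 26 > Gen-13/tier1 23 > Gen-4/tier1 21 > Gen-4/tier2 20 > Gen-13/tier2 18 > Gen-12/tier1 15 > Gen-24/tier2 13 > Gen-12/tier2 6.
Gen-24/tier1 (26): +25 — 100 left.
Gen-13 tier1 at 23: fill all 50 — 50 left.
Gen-4 tier1 at 21: fill all 25 — 25 left.
Gen-4/tier2: +25 of 45 at 20; pool empty.
Total = 26×25 + 23×50 + 21×25 + 20×25 = 2825.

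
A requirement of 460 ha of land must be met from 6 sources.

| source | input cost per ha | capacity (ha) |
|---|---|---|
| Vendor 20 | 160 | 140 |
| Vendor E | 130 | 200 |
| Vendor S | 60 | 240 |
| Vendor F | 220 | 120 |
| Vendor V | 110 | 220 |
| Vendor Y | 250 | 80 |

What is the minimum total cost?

38600

Fill from the cheapest source first.
Vendor S (60): use full 240 → 220 ha to go.
Take 220 from Vendor V at 110 → need 0 more.
Vendor E, Vendor 20, Vendor F, Vendor Y: unused.
Cost = 240×60 + 220×110 = 38600.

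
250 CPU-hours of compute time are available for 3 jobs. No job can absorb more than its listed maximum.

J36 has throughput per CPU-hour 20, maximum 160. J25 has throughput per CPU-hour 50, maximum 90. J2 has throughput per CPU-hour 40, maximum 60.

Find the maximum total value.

8900

Order the jobs by throughput per CPU-hour: J25 50 > J2 40 > J36 20.
Give J25 90 to hit its cap of 90 ; 160 left.
Give J2 60 to hit its cap of 60 ; 100 left.
J36 has room for 160 but only 100 remain, so it gets 100.
Total = 20×100 + 50×90 + 40×60 = 8900.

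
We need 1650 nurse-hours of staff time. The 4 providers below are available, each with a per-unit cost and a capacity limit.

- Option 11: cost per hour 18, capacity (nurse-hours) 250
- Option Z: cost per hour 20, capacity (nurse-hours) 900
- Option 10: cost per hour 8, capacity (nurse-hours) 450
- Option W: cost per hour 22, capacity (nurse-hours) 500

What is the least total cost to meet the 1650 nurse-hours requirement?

Use providers in increasing cost order.
Option 10 at 8: take all 450 nurse-hours → 1200 still needed.
Option 11 at 18: take all 250 nurse-hours → 950 still needed.
Take 900 from Option Z at 20 → need 50 more.
Option W (22): take the remaining 50 → done.
Cost = 450×8 + 250×18 + 900×20 + 50×22 = 27200.

27200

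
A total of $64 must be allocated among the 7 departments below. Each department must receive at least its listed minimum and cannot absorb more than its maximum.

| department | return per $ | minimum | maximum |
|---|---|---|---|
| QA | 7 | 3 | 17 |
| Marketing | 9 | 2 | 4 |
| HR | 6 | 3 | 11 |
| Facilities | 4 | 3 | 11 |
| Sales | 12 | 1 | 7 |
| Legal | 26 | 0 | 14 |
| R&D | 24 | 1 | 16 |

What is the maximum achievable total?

Meeting every minimum uses 3+2+3+3+1+0+1 = 13 $, leaving 51.
Rank by return per $: Legal 26 > R&D 24 > Sales 12 > Marketing 9 > QA 7 > HR 6 > Facilities 4.
Legal takes 14 more to reach its cap of 14 — 37 left.
R&D takes 15 more to reach its cap of 16 — 22 left.
Sales takes 6 more to reach its cap of 7 — 16 left.
Marketing takes 2 more to reach its cap of 4 — 14 left.
Give QA 14 more to hit its cap of 17 — 0 left.
Total = 7×17 + 9×4 + 6×3 + 4×3 + 12×7 + 26×14 + 24×16 = 1017.

1017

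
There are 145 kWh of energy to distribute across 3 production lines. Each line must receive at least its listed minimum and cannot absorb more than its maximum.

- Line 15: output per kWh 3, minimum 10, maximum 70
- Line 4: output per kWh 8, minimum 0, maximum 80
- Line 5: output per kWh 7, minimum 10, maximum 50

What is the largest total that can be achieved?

1035

Meeting every minimum uses 10+0+10 = 20 kWh, leaving 125.
Rank by output per kWh: Line 4 8 > Line 5 7 > Line 15 3.
Give Line 4 80 more to hit its cap of 80 ; 45 left.
Give Line 5 40 more to hit its cap of 50 ; 5 left.
Line 15: +5 (room for 60) → 15. Pool exhausted.
Total = 3×15 + 8×80 + 7×50 = 1035.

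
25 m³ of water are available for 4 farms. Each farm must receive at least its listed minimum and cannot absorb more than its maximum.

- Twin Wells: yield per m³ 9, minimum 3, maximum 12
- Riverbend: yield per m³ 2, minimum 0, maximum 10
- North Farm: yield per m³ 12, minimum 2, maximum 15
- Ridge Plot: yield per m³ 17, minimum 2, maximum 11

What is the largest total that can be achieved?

Meeting every minimum uses 3+0+2+2 = 7 m³, leaving 18.
Rank by yield per m³: Ridge Plot 17 > North Farm 12 > Twin Wells 9 > Riverbend 2.
Ridge Plot: +9 to 11 (cap) ; 9 left.
North Farm has room for 13 more but only 9 remain, so it gets 11.
Total = 9×3 + 12×11 + 17×11 = 346.

346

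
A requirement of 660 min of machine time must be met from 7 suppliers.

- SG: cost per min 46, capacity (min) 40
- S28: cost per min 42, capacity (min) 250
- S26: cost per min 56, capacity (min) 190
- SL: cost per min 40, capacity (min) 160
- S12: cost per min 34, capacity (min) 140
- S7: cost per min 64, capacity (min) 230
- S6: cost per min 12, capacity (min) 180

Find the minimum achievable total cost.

Fill from the cheapest supplier first.
Take 180 from S6 at 12 → need 480 more.
Take 140 from S12 at 34 → need 340 more.
SL (40): use full 160 → 180 min to go.
S28 at 42: take 180 of its 250 → requirement met.
SG, S26, S7: unused.
Cost = 180×12 + 140×34 + 160×40 + 180×42 = 20880.

20880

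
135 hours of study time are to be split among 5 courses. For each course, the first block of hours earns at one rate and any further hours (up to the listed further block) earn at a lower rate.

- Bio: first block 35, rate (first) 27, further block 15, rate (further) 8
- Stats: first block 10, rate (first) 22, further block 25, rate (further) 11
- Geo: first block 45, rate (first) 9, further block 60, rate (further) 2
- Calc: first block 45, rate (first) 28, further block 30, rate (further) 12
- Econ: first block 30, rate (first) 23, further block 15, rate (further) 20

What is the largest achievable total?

Order all 10 blocks by rate: Calc/first 28 > Bio/first 27 > Econ/first 23 > Stats/first 22 > Econ/second 20 > Calc/second 12 > Stats/second 11 > Geo/first 9 > Bio/second 8 > Geo/second 2.
Calc first at 28: fill all 45 ; 90 left.
Bio/first (27): +35 ; 55 left.
Econ first at 23: fill all 30 ; 25 left.
Stats first at 22: fill all 10 ; 15 left.
Fill Econ second block (15 at 20) ; 0 left.
Total = 28×45 + 27×35 + 23×30 + 22×10 + 20×15 = 3415.

3415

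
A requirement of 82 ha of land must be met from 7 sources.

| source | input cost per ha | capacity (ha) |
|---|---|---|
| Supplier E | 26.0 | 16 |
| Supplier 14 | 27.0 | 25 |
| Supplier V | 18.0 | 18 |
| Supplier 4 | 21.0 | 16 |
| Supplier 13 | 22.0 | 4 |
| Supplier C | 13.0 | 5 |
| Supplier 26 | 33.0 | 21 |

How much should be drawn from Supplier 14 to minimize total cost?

23

Use sources in increasing cost order.
Supplier C at 13.0: take all 5 ha ; 77 still needed.
Take 18 from Supplier V at 18.0 ; need 59 more.
Take 16 from Supplier 4 at 21.0 ; need 43 more.
Take 4 from Supplier 13 at 22.0 ; need 39 more.
Supplier E at 26.0: take all 16 ha ; 23 still needed.
Take 23 from Supplier 14 at 27.0 to finish.
Supplier 26: unused.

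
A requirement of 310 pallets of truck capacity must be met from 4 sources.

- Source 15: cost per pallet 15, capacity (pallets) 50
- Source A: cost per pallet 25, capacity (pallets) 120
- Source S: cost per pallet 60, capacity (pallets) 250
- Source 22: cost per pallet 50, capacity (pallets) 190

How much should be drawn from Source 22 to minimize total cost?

140

Use sources in increasing cost order.
Source 15 at 15: take all 50 pallets — 260 still needed.
Source A at 25: take all 120 pallets — 140 still needed.
Source 22 at 50: take 140 of its 190 — requirement met.
Source S: unused.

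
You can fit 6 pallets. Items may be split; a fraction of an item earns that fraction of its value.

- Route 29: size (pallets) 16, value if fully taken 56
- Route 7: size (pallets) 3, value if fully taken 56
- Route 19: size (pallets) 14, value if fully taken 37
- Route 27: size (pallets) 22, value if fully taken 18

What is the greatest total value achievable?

Best value per unit of size first: Route 7 56/3≈18.7, Route 29 56/16≈3.5, Route 19 37/14≈2.64, Route 27 18/22≈0.818.
All 3 pallets of Route 7 fit (value 56) → 3 remain.
Fill the last 3 pallets with part of Route 29: 3/16 of it earns 10.5.
Total value = 66.5.

66.5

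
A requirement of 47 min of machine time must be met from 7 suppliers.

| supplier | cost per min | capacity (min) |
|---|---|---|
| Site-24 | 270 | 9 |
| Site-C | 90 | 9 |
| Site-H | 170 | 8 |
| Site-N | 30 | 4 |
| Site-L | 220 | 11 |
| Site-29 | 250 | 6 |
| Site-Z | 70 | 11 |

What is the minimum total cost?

6480

Use suppliers in increasing cost order.
Site-N (30): use full 4 ; 43 min to go.
Take 11 from Site-Z at 70 ; need 32 more.
Site-C at 90: take all 9 min ; 23 still needed.
Site-H at 170: take all 8 min ; 15 still needed.
Take 11 from Site-L at 220 ; need 4 more.
Take 4 from Site-29 at 250 to finish.
Site-24: unused.
Cost = 4×30 + 11×70 + 9×90 + 8×170 + 11×220 + 4×250 = 6480.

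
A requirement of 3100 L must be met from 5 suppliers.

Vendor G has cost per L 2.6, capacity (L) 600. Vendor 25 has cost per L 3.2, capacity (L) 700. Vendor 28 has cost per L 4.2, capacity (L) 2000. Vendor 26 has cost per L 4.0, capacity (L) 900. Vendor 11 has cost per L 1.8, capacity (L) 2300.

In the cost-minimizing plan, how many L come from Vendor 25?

Fill from the cheapest supplier first.
Take 2300 from Vendor 11 at 1.8 ; need 800 more.
Vendor G at 2.6: take all 600 L ; 200 still needed.
Vendor 25 (3.2): take the remaining 200 ; done.
Vendor 26, Vendor 28: unused.

200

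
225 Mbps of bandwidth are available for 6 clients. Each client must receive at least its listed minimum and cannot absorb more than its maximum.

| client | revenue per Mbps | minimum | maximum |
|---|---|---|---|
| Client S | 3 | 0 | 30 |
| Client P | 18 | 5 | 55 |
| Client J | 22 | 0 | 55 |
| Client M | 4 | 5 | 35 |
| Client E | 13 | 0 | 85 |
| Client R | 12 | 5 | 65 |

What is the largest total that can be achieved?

Meeting every minimum uses 0+5+0+5+0+5 = 15 Mbps, leaving 210.
Order the clients by revenue per Mbps: Client J 22 > Client P 18 > Client E 13 > Client R 12 > Client M 4 > Client S 3.
Client J takes 55 more to reach its cap of 55 ; 155 left.
Client P takes 50 more to reach its cap of 55 ; 105 left.
Client E takes 85 more to reach its cap of 85 ; 20 left.
Client R has room for 60 more but only 20 remain, so it gets 25.
Total = 18×55 + 22×55 + 4×5 + 13×85 + 12×25 = 3625.

3625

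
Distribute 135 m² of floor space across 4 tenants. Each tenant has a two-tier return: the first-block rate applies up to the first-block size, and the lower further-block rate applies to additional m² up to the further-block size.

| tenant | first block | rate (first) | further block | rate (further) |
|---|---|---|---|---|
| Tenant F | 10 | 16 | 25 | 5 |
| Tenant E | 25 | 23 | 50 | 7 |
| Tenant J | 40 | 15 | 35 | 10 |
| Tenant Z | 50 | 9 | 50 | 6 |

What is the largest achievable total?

1910

Order all 8 blocks by rate: Tenant E/tier1 23 > Tenant F/tier1 16 > Tenant J/tier1 15 > Tenant J/tier2 10 > Tenant Z/tier1 9 > Tenant E/tier2 7 > Tenant Z/tier2 6 > Tenant F/tier2 5.
Fill Tenant E tier1 block (25 at 23) — 110 left.
Fill Tenant F tier1 block (10 at 16) — 100 left.
Tenant J/tier1 (15): +40 — 60 left.
Tenant J tier2 at 10: fill all 35 — 25 left.
Tenant Z tier1 at 9: only 25 left, fill 25.
Total = 23×25 + 16×10 + 15×40 + 10×35 + 9×25 = 1910.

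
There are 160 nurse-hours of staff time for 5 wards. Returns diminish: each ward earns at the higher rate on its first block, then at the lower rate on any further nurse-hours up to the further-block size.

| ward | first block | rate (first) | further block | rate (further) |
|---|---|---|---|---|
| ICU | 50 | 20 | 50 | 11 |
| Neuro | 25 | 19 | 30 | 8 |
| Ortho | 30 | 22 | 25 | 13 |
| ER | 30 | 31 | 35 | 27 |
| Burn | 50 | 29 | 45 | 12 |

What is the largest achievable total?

Treat each block as its own option and order by rate: ER/first 31 > Burn/first 29 > ER/second 27 > Ortho/first 22 > ICU/first 20 > Neuro/first 19 > Ortho/second 13 > Burn/second 12 > ICU/second 11 > Neuro/second 8.
Fill ER first block (30 at 31) → 130 left.
Burn/first (29): +50 → 80 left.
ER second at 27: fill all 35 → 45 left.
Ortho first at 22: fill all 30 → 15 left.
ICU first at 20: only 15 left, fill 15.
Total = 31×30 + 29×50 + 27×35 + 22×30 + 20×15 = 4285.

4285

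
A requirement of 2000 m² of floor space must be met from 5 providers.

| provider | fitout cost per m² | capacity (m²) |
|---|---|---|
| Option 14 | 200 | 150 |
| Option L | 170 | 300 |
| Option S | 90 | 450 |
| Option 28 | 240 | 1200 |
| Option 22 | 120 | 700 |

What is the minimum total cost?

Cheapest first:
Take 450 from Option S at 90 → need 1550 more.
Option 22 at 120: take all 700 m² → 850 still needed.
Option L (170): use full 300 → 550 m² to go.
Take 150 from Option 14 at 200 → need 400 more.
Option 28 at 240: take 400 of its 1200 → requirement met.
Cost = 450×90 + 700×120 + 300×170 + 150×200 + 400×240 = 301500.

301500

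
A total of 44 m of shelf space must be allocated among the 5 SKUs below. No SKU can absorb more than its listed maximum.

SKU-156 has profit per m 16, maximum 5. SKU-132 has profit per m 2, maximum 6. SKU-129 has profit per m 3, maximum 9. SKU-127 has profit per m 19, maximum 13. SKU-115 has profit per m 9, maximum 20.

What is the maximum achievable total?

Order the SKUs by profit per m: SKU-127 19 > SKU-156 16 > SKU-115 9 > SKU-129 3 > SKU-132 2.
SKU-127: +13 to 13 (cap) ; 31 left.
SKU-156 takes 5 to reach its cap of 5 ; 26 left.
SKU-115 takes 20 to reach its cap of 20 ; 6 left.
SKU-129: +6 (room for 9) → 6. Pool exhausted.
Total = 16×5 + 3×6 + 19×13 + 9×20 = 525.

525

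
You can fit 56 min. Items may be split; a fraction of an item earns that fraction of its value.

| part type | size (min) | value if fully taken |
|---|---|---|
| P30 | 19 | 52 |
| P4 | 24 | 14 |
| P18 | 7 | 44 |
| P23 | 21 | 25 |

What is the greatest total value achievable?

Best value per unit of size first: P18 44/7≈6.29, P30 52/19≈2.74, P23 25/21≈1.19, P4 14/24≈0.583.
P18: take in full, 7 min for value 44 → 49 left.
All 19 min of P30 fit (value 52) → 30 remain.
Take all of P23 (21 min, value 25) → 9 min left.
Fill the last 9 min with part of P4: 9/24 of it earns 5.25.
Total value = 126.25.

126.25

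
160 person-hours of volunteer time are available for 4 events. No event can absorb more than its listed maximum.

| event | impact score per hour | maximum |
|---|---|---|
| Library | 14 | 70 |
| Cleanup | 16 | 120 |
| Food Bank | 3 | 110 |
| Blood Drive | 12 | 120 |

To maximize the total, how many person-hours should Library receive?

40

Order the events by impact score per hour: Cleanup 16 > Library 14 > Blood Drive 12 > Food Bank 3.
Cleanup takes 120 to reach its cap of 120 → 40 left.
Only 40 left; Library takes them to reach 40.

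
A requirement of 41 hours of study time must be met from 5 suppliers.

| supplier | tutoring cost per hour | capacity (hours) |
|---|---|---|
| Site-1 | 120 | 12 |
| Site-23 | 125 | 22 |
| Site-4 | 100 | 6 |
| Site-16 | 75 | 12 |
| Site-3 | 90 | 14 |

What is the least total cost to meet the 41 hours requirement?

Cheapest first:
Site-16 at 75: take all 12 hours ; 29 still needed.
Take 14 from Site-3 at 90 ; need 15 more.
Site-4 at 100: take all 6 hours ; 9 still needed.
Site-1 (120): take the remaining 9 ; done.
Site-23: unused.
Cost = 12×75 + 14×90 + 6×100 + 9×120 = 3840.

3840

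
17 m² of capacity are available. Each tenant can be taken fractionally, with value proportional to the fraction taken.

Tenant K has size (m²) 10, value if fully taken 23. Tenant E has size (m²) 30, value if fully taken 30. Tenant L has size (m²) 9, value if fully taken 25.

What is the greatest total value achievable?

Best value per unit of size first: Tenant L 25/9≈2.78, Tenant K 23/10≈2.3, Tenant E 30/30≈1.
Take all of Tenant L (9 m², value 25) — 8 m² left.
8 m² left: a 8/10 share of Tenant K gives 23×8/10 = 18.4.
Total value = 43.4.

43.4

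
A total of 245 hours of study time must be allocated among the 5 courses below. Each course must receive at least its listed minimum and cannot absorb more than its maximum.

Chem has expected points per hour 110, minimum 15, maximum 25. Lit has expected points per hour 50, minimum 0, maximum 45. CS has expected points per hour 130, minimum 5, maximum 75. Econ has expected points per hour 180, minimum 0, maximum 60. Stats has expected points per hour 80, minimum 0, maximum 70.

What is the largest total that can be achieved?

29650

Meeting every minimum uses 15+0+5+0+0 = 20 hours, leaving 225.
Highest expected points per hour first: Econ 180 > CS 130 > Chem 110 > Stats 80 > Lit 50.
Econ: +60 to 60 (cap) ; 165 left.
CS: +70 to 75 (cap) ; 95 left.
Chem: +10 to 25 (cap) ; 85 left.
Stats: +70 to 70 (cap) ; 15 left.
Lit has room for 45 more but only 15 remain, so it gets 15.
Total = 110×25 + 50×15 + 130×75 + 180×60 + 80×70 = 29650.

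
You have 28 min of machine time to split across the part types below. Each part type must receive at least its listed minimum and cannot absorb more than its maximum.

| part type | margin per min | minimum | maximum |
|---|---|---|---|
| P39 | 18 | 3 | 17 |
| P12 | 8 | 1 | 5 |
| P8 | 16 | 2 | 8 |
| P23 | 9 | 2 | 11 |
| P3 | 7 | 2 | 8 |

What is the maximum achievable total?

442

Meeting every minimum uses 3+1+2+2+2 = 10 min, leaving 18.
Order the part types by margin per min: P39 18 > P8 16 > P23 9 > P12 8 > P3 7.
Give P39 14 more to hit its cap of 17 — 4 left.
P8 has room for 6 more but only 4 remain, so it gets 6.
Total = 18×17 + 8×1 + 16×6 + 9×2 + 7×2 = 442.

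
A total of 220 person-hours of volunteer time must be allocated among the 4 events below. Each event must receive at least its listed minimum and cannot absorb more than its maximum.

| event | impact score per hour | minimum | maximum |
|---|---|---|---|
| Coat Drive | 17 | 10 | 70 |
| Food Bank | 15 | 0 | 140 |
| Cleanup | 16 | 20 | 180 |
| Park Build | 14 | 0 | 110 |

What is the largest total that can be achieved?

Meeting every minimum uses 10+0+20+0 = 30 person-hours, leaving 190.
Order the events by impact score per hour: Coat Drive 17 > Cleanup 16 > Food Bank 15 > Park Build 14.
Give Coat Drive 60 more to hit its cap of 70 ; 130 left.
Cleanup: +130 (room for 160) → 150. Pool exhausted.
Total = 17×70 + 16×150 = 3590.

3590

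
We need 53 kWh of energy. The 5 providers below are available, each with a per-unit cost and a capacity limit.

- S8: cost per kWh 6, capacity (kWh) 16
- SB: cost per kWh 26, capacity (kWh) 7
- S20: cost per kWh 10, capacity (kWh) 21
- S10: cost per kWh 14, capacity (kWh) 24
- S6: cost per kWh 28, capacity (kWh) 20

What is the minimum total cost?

530

Fill from the cheapest provider first.
Take 16 from S8 at 6 → need 37 more.
S20 at 10: take all 21 kWh → 16 still needed.
Take 16 from S10 at 14 to finish.
SB, S6: unused.
Cost = 16×6 + 21×10 + 16×14 = 530.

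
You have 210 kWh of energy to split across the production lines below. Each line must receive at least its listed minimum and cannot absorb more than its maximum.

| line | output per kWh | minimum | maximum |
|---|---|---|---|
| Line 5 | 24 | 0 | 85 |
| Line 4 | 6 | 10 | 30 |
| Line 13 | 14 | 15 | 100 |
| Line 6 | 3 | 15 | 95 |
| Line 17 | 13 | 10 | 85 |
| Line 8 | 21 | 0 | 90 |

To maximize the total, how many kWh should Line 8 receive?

75

Meeting every minimum uses 0+10+15+15+10+0 = 50 kWh, leaving 160.
Highest output per kWh first: Line 5 24 > Line 8 21 > Line 13 14 > Line 17 13 > Line 4 6 > Line 6 3.
Give Line 5 85 more to hit its cap of 85 ; 75 left.
Only 75 left; Line 8 takes them to reach 75.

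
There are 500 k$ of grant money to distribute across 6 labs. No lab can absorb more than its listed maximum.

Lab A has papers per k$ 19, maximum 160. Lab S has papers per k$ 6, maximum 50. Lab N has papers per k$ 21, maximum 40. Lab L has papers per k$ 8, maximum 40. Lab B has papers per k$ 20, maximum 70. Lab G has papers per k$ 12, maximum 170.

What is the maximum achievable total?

Highest papers per k$ first: Lab N 21 > Lab B 20 > Lab A 19 > Lab G 12 > Lab L 8 > Lab S 6.
Lab N takes 40 to reach its cap of 40 ; 460 left.
Lab B takes 70 to reach its cap of 70 ; 390 left.
Lab A takes 160 to reach its cap of 160 ; 230 left.
Give Lab G 170 to hit its cap of 170 ; 60 left.
Lab L: +40 to 40 (cap) ; 20 left.
Lab S has room for 50 but only 20 remain, so it gets 20.
Total = 19×160 + 6×20 + 21×40 + 8×40 + 20×70 + 12×170 = 7760.

7760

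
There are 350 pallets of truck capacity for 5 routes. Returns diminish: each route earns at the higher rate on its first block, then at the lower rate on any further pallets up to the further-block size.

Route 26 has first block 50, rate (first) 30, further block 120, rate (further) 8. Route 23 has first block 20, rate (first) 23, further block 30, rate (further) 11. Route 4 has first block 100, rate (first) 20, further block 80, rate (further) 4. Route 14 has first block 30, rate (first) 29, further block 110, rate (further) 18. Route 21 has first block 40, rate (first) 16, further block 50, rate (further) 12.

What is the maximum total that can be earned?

7450

Rank every tier by rate: Route 26/first 30 > Route 14/first 29 > Route 23/first 23 > Route 4/first 20 > Route 14/second 18 > Route 21/first 16 > Route 21/second 12 > Route 23/second 11 > Route 26/second 8 > Route 4/second 4.
Route 26/first (30): +50 — 300 left.
Route 14/first (29): +30 — 270 left.
Fill Route 23 first block (20 at 23) — 250 left.
Route 4 first at 20: fill all 100 — 150 left.
Route 14/second (18): +110 — 40 left.
Route 21 first at 16: fill all 40 — 0 left.
Total = 30×50 + 29×30 + 23×20 + 20×100 + 18×110 + 16×40 = 7450.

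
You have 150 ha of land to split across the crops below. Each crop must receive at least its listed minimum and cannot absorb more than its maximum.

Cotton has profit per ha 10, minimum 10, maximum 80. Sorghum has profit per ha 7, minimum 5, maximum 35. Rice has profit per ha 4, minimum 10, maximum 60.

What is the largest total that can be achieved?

Meeting every minimum uses 10+5+10 = 25 ha, leaving 125.
Order the crops by profit per ha: Cotton 10 > Sorghum 7 > Rice 4.
Give Cotton 70 more to hit its cap of 80 → 55 left.
Sorghum takes 30 more to reach its cap of 35 → 25 left.
Only 25 left; Rice takes them to reach 35.
Total = 10×80 + 7×35 + 4×35 = 1185.

1185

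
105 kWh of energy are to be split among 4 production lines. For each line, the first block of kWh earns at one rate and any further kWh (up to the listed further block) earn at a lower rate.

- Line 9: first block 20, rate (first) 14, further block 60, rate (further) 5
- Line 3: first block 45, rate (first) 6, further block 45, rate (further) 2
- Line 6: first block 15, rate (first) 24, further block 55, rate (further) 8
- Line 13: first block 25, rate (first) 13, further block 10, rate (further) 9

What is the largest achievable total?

Treat each block as its own option and order by rate: Line 6/tier1 24 > Line 9/tier1 14 > Line 13/tier1 13 > Line 13/tier2 9 > Line 6/tier2 8 > Line 3/tier1 6 > Line 9/tier2 5 > Line 3/tier2 2.
Line 6/tier1 (24): +15 → 90 left.
Line 9/tier1 (14): +20 → 70 left.
Line 13 tier1 at 13: fill all 25 → 45 left.
Fill Line 13 tier2 block (10 at 9) → 35 left.
Line 6 tier2 at 8: only 35 left, fill 35.
Total = 24×15 + 14×20 + 13×25 + 9×10 + 8×35 = 1335.

1335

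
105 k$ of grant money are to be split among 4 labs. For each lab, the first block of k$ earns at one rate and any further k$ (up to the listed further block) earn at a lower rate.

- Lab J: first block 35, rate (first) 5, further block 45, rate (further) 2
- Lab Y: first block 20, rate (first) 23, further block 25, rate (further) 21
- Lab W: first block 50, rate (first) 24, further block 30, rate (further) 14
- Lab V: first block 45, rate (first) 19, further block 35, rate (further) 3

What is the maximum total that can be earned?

2375

Rank every tier by rate: Lab W/first 24 > Lab Y/first 23 > Lab Y/second 21 > Lab V/first 19 > Lab W/second 14 > Lab J/first 5 > Lab V/second 3 > Lab J/second 2.
Fill Lab W first block (50 at 24) ; 55 left.
Fill Lab Y first block (20 at 23) ; 35 left.
Fill Lab Y second block (25 at 21) ; 10 left.
10 remain; put them into Lab V first at 19.
Total = 24×50 + 23×20 + 21×25 + 19×10 = 2375.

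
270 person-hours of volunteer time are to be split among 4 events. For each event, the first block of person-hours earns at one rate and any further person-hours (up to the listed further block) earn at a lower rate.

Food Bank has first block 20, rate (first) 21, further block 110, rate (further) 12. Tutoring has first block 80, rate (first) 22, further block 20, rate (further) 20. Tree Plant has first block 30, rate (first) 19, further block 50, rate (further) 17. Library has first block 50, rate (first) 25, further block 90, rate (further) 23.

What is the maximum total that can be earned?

6090

Treat each block as its own option and order by rate: Library/first 25 > Library/second 23 > Tutoring/first 22 > Food Bank/first 21 > Tutoring/second 20 > Tree Plant/first 19 > Tree Plant/second 17 > Food Bank/second 12.
Fill Library first block (50 at 25) — 220 left.
Fill Library second block (90 at 23) — 130 left.
Tutoring first at 22: fill all 80 — 50 left.
Food Bank first at 21: fill all 20 — 30 left.
Tutoring second at 20: fill all 20 — 10 left.
Tree Plant first at 19: only 10 left, fill 10.
Total = 25×50 + 23×90 + 22×80 + 21×20 + 20×20 + 19×10 = 6090.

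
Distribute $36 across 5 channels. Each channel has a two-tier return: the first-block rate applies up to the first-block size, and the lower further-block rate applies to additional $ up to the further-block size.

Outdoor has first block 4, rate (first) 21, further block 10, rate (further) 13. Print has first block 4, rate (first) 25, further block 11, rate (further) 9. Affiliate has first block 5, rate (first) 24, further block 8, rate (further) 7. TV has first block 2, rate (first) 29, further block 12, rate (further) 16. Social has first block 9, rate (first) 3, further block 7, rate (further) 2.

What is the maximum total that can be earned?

Treat each block as its own option and order by rate: TV/first 29 > Print/first 25 > Affiliate/first 24 > Outdoor/first 21 > TV/second 16 > Outdoor/second 13 > Print/second 9 > Affiliate/second 7 > Social/first 3 > Social/second 2.
Fill TV first block (2 at 29) → 34 left.
Fill Print first block (4 at 25) → 30 left.
Affiliate/first (24): +5 → 25 left.
Fill Outdoor first block (4 at 21) → 21 left.
TV/second (16): +12 → 9 left.
Outdoor/second: +9 of 10 at 13; pool empty.
Total = 29×2 + 25×4 + 24×5 + 21×4 + 16×12 + 13×9 = 671.

671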